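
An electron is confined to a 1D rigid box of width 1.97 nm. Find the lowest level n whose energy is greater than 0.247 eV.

n = 2

E_1 = h²/(8m_eL²) = 1.552×10^-20 J = 0.09688 eV.
Need n² > 0.247/0.09688 = 2.550, i.e. n > 1.597.
The smallest integer satisfying this is n = 2.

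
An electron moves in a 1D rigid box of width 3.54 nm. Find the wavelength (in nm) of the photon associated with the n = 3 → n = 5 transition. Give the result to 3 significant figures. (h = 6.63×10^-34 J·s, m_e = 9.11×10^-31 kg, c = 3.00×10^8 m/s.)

λ = 2.58×10^3 nm

E_1 = h²/(8m_eL²) = 4.813×10^-21 J, so ΔE = (5² − 3²)E_1 = 7.701×10^-20 J.
λ = hc/ΔE = (6.63×10^-34·3.00×10^8)/7.701×10^-20 = 2.58×10^-6 m = 2.58×10^3 nm.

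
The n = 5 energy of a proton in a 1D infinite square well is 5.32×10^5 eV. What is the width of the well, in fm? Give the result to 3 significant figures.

L = 98.1 fm

From E_n = n²h²/(8m_pL²), L = n·h/√(8m_pE_n).
E_5 = 5.32×10^5 eV = 8.523×10^-14 J, so L = 5·6.626×10^-34/√(8·1.673×10^-27·8.523×10^-14) = 9.81×10^-14 m = 98.1 fm.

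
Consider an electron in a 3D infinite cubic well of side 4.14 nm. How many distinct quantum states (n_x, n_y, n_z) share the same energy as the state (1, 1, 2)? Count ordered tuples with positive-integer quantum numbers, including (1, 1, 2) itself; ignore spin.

degeneracy = 3

The level has n_x² + n_y² + n_z² = 6. The ordered positive-integer solutions are (1, 1, 2), (1, 2, 1), (2, 1, 1).
That gives 3 states.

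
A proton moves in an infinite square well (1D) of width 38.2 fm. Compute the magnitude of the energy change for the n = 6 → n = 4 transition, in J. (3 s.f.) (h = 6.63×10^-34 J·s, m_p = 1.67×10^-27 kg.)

E_1 = h²/(8m_pL²) = 2.255×10^-14 J.
|ΔE| = |6² − 4²|·E_1 = 20·2.255×10^-14 J = 4.51×10^-13 J.

|ΔE| = 4.51×10^-13 J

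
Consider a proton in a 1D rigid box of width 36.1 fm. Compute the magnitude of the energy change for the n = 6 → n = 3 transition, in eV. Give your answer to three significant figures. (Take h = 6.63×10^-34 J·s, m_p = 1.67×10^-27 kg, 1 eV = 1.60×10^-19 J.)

|ΔE| = 4.26×10^6 eV

E_1 = h²/(8m_pL²) = 2.525×10^-14 J.
|ΔE| = |6² − 3²|·E_1 = 27·2.525×10^-14 J = 6.817×10^-13 J = 4.26×10^6 eV.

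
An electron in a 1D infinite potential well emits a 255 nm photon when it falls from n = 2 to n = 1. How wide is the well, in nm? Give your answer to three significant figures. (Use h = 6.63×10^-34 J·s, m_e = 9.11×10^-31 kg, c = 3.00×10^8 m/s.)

The photon carries ΔE = hc/λ = 6.63×10^-34·3.00×10^8/2.55×10^-7 m = 7.800×10^-19 J.
Since ΔE = (2² − 1²)E_1, E_1 = 2.600×10^-19 J, and L = h/√(8m_eE_1) = 4.82×10^-10 m = 0.482 nm.

L = 0.482 nm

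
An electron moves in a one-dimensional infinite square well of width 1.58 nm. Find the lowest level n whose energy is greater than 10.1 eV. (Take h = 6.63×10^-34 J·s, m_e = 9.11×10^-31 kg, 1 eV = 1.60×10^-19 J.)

E_1 = h²/(8m_eL²) = 2.416×10^-20 J = 0.1510 eV.
Need n² > 10.1/0.1510 = 66.89, i.e. n > 8.179.
The smallest integer satisfying this is n = 9.

n = 9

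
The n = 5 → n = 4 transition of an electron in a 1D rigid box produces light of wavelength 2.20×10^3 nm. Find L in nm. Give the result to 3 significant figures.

The photon carries ΔE = hc/λ = 6.626×10^-34·2.998×10^8/2.20×10^-6 m = 9.029×10^-20 J.
Since ΔE = (5² − 4²)E_1, E_1 = 1.003×10^-20 J, and L = h/√(8m_eE_1) = 2.45×10^-9 m = 2.45 nm.

L = 2.45 nm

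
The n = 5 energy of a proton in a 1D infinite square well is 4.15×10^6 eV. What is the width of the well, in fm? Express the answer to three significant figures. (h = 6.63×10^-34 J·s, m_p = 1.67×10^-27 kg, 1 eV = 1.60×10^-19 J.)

From E_n = n²h²/(8m_pL²), L = n·h/√(8m_pE_n).
E_5 = 4.15×10^6 eV = 6.640×10^-13 J, so L = 5·6.63×10^-34/√(8·1.67×10^-27·6.640×10^-13) = 3.52×10^-14 m = 35.2 fm.

L = 35.2 fm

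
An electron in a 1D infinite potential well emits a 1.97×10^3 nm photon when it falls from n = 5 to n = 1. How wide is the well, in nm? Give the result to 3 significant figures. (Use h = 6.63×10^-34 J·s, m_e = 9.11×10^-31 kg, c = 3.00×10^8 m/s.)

L = 3.79 nm

The photon carries ΔE = hc/λ = 6.63×10^-34·3.00×10^8/1.97×10^-6 m = 1.010×10^-19 J.
Since ΔE = (5² − 1²)E_1, E_1 = 4.208×10^-21 J, and L = h/√(8m_eE_1) = 3.79×10^-9 m = 3.79 nm.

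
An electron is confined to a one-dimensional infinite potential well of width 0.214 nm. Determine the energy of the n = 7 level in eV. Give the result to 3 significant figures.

For an infinite well E_n = n²h²/(8m_eL²), so E_1 = h²/(8m_eL²) = (6.626×10^-34)²/(8·9.109×10^-31·(2.14×10^-10 m)²) = 1.316×10^-18 J.
Then E_7 = 7²·E_1 = 49·1.316×10^-18 J = 6.448×10^-17 J.
Converting, E_7 = 6.448×10^-17 J / (1.602×10^-19 J/eV) = 402 eV.

E_7 = 402 eV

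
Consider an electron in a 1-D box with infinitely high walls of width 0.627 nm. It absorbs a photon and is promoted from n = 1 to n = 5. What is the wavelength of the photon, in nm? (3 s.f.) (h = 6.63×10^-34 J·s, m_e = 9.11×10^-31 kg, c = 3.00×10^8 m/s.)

E_1 = h²/(8m_eL²) = 1.534×10^-19 J, so ΔE = (5² − 1²)E_1 = 3.682×10^-18 J.
λ = hc/ΔE = (6.63×10^-34·3.00×10^8)/3.682×10^-18 = 5.40×10^-8 m = 54.0 nm.

λ = 54.0 nm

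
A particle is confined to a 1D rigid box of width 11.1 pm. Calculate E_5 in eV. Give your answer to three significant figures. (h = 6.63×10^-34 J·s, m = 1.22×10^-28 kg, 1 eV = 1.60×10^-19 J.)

For an infinite well E_n = n²h²/(8mL²), so E_1 = h²/(8mL²) = (6.63×10^-34)²/(8·1.22×10^-28·(1.11×10^-11 m)²) = 3.655×10^-18 J.
Then E_5 = 5²·E_1 = 25·3.655×10^-18 J = 9.138×10^-17 J.
Converting, E_5 = 9.138×10^-17 J / (1.60×10^-19 J/eV) = 571 eV.

E_5 = 571 eV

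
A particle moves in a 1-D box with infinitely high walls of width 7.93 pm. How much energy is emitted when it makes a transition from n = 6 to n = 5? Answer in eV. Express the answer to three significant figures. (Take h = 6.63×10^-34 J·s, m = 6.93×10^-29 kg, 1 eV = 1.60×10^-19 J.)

|ΔE| = 867 eV

E_1 = h²/(8mL²) = 1.261×10^-17 J.
|ΔE| = |6² − 5²|·E_1 = 11·1.261×10^-17 J = 1.387×10^-16 J = 867 eV.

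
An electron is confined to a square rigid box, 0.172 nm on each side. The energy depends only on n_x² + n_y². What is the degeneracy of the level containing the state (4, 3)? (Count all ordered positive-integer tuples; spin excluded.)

degeneracy = 2

The level has n_x² + n_y² = 25. The ordered positive-integer solutions are (3, 4), (4, 3).
That gives 2 states.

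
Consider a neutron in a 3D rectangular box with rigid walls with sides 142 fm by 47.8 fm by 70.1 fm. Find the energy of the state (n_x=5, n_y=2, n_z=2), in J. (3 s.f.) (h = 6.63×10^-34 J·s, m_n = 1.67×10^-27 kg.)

For a 3D rectangular well E = (h²/8m_n)·Σ n_i²/L_i² = (6.63×10^-34)²/(8·1.67×10^-27) · [5²/(142 fm)² + 2²/(47.8 fm)² + 2²/(70.1 fm)²].
Evaluating gives E = 1.25×10^-13 J.

E = 1.25×10^-13 J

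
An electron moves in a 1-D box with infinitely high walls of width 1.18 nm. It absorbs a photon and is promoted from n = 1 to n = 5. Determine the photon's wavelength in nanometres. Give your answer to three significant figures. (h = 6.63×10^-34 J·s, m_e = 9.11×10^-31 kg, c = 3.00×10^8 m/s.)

λ = 191 nm

E_1 = h²/(8m_eL²) = 4.332×10^-20 J, so ΔE = (5² − 1²)E_1 = 1.040×10^-18 J.
λ = hc/ΔE = (6.63×10^-34·3.00×10^8)/1.040×10^-18 = 1.91×10^-7 m = 191 nm.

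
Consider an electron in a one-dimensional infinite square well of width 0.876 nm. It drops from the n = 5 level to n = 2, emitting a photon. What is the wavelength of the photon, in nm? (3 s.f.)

E_1 = h²/(8m_eL²) = 7.851×10^-20 J, so ΔE = (5² − 2²)E_1 = 1.649×10^-18 J.
λ = hc/ΔE = (6.626×10^-34·2.998×10^8)/1.649×10^-18 = 1.20×10^-7 m = 120 nm.

λ = 120 nm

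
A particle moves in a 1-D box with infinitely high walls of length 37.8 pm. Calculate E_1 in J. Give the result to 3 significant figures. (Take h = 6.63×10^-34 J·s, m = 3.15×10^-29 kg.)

E_1 = 1.22×10^-18 J

For an infinite well E_n = n²h²/(8mL²), so E_1 = h²/(8mL²) = (6.63×10^-34)²/(8·3.15×10^-29·(3.78×10^-11 m)²) = 1.221×10^-18 J.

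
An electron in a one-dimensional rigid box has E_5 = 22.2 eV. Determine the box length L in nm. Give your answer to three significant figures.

From E_n = n²h²/(8m_eL²), L = n·h/√(8m_eE_n).
E_5 = 22.2 eV = 3.556×10^-18 J, so L = 5·6.626×10^-34/√(8·9.109×10^-31·3.556×10^-18) = 6.51×10^-10 m = 0.651 nm.

L = 0.651 nm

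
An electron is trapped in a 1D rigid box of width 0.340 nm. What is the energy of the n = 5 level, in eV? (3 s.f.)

For an infinite well E_n = n²h²/(8m_eL²), so E_1 = h²/(8m_eL²) = (6.626×10^-34)²/(8·9.109×10^-31·(3.40×10^-10 m)²) = 5.212×10^-19 J.
Then E_5 = 5²·E_1 = 25·5.212×10^-19 J = 1.303×10^-17 J.
Converting, E_5 = 1.303×10^-17 J / (1.602×10^-19 J/eV) = 81.3 eV.

E_5 = 81.3 eV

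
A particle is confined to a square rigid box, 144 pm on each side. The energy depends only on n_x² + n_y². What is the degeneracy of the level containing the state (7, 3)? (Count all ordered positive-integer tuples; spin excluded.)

degeneracy = 2

The level has n_x² + n_y² = 58. The ordered positive-integer solutions are (3, 7), (7, 3).
That gives 2 states.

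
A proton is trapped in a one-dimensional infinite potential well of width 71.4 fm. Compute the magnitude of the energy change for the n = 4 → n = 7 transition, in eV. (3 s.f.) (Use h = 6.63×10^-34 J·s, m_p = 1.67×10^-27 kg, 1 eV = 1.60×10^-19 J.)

E_1 = h²/(8m_pL²) = 6.454×10^-15 J.
|ΔE| = |4² − 7²|·E_1 = 33·6.454×10^-15 J = 2.130×10^-13 J = 1.33×10^6 eV.

|ΔE| = 1.33×10^6 eV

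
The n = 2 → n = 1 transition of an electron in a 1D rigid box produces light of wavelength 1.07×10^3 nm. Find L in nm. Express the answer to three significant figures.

The photon carries ΔE = hc/λ = 6.626×10^-34·2.998×10^8/1.07×10^-6 m = 1.857×10^-19 J.
Since ΔE = (2² − 1²)E_1, E_1 = 6.190×10^-20 J, and L = h/√(8m_eE_1) = 9.87×10^-10 m = 0.987 nm.

L = 0.987 nm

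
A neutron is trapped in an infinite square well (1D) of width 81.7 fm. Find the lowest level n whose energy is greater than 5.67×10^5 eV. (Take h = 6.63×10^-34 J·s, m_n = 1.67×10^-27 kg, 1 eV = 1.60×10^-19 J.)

n = 5

E_1 = h²/(8m_nL²) = 4.929×10^-15 J = 3.081×10^4 eV.
Need n² > 5.67×10^5/3.081×10^4 = 18.40, i.e. n > 4.290.
The smallest integer satisfying this is n = 5.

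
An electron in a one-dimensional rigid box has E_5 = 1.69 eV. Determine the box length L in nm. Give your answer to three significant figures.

From E_n = n²h²/(8m_eL²), L = n·h/√(8m_eE_n).
E_5 = 1.69 eV = 2.707×10^-19 J, so L = 5·6.626×10^-34/√(8·9.109×10^-31·2.707×10^-19) = 2.36×10^-9 m = 2.36 nm.

L = 2.36 nm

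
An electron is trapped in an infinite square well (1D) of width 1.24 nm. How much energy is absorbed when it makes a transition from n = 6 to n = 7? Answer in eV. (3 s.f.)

E_1 = h²/(8m_eL²) = 3.918×10^-20 J.
|ΔE| = |6² − 7²|·E_1 = 13·3.918×10^-20 J = 5.093×10^-19 J = 3.18 eV.

|ΔE| = 3.18 eV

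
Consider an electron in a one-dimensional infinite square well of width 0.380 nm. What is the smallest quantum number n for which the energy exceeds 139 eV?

E_1 = h²/(8m_eL²) = 4.172×10^-19 J = 2.604 eV.
Need n² > 139/2.604 = 53.38, i.e. n > 7.306.
The smallest integer satisfying this is n = 8.

n = 8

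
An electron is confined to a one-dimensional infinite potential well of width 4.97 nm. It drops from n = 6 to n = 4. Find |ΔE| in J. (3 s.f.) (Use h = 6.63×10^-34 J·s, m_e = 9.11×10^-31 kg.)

|ΔE| = 4.88×10^-20 J

E_1 = h²/(8m_eL²) = 2.442×10^-21 J.
|ΔE| = |6² − 4²|·E_1 = 20·2.442×10^-21 J = 4.88×10^-20 J.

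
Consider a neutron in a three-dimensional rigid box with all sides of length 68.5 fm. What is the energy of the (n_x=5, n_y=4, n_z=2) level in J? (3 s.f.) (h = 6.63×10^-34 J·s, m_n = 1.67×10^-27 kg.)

For a 3D rectangular well E = (h²/8m_n)·Σ n_i²/L_i² = (6.63×10^-34)²/(8·1.67×10^-27) · [5²/(68.5 fm)² + 4²/(68.5 fm)² + 2²/(68.5 fm)²].
Evaluating gives E = 3.16×10^-13 J.

E = 3.16×10^-13 J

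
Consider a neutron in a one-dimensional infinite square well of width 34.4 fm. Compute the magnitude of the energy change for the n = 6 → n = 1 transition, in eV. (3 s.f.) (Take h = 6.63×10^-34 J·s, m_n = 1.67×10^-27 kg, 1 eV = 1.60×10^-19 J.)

|ΔE| = 6.08×10^6 eV

E_1 = h²/(8m_nL²) = 2.780×10^-14 J.
|ΔE| = |6² − 1²|·E_1 = 35·2.780×10^-14 J = 9.730×10^-13 J = 6.08×10^6 eV.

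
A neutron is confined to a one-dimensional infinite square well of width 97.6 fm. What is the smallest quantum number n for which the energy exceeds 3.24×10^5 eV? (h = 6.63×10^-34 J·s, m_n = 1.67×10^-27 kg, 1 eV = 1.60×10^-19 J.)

n = 4

E_1 = h²/(8m_nL²) = 3.454×10^-15 J = 2.159×10^4 eV.
Need n² > 3.24×10^5/2.159×10^4 = 15.01, i.e. n > 3.874.
The smallest integer satisfying this is n = 4.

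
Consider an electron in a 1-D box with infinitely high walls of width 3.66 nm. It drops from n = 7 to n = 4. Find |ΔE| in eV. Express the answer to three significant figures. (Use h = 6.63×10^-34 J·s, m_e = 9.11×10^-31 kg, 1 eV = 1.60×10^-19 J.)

E_1 = h²/(8m_eL²) = 4.503×10^-21 J.
|ΔE| = |7² − 4²|·E_1 = 33·4.503×10^-21 J = 1.486×10^-19 J = 0.929 eV.

|ΔE| = 0.929 eV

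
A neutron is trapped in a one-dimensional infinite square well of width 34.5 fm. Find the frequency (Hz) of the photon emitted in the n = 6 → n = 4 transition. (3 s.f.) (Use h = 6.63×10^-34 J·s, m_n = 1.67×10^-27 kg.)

f = 8.34×10^20 Hz

E_1 = h²/(8m_nL²) = 2.764×10^-14 J and ΔE = (6² − 4²)E_1 = 5.528×10^-13 J.
f = ΔE/h = 5.528×10^-13/6.63×10^-34 = 8.34×10^20 Hz.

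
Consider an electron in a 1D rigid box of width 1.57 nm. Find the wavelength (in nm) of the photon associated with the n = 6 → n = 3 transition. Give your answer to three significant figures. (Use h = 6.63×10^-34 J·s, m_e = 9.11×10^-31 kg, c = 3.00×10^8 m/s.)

E_1 = h²/(8m_eL²) = 2.447×10^-20 J, so ΔE = (6² − 3²)E_1 = 6.607×10^-19 J.
λ = hc/ΔE = (6.63×10^-34·3.00×10^8)/6.607×10^-19 = 3.01×10^-7 m = 301 nm.

λ = 301 nm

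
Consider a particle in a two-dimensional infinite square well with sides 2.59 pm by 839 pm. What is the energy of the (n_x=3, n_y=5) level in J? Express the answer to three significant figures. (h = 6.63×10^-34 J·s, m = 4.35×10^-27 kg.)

E = 1.69×10^-17 J

For a 2D rectangular well E = (h²/8m)·Σ n_i²/L_i² = (6.63×10^-34)²/(8·4.35×10^-27) · [3²/(2.59 pm)² + 5²/(839 pm)²].
Evaluating gives E = 1.69×10^-17 J.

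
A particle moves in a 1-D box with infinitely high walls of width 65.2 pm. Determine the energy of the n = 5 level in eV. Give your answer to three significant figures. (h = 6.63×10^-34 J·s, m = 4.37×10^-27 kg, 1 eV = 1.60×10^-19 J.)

E_5 = 0.462 eV

For an infinite well E_n = n²h²/(8mL²), so E_1 = h²/(8mL²) = (6.63×10^-34)²/(8·4.37×10^-27·(6.52×10^-11 m)²) = 2.958×10^-21 J.
Then E_5 = 5²·E_1 = 25·2.958×10^-21 J = 7.395×10^-20 J.
Converting, E_5 = 7.395×10^-20 J / (1.60×10^-19 J/eV) = 0.462 eV.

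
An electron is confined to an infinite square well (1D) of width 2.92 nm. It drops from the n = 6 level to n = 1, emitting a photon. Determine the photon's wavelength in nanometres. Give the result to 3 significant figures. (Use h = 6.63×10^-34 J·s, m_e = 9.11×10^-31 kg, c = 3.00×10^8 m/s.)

λ = 803 nm

E_1 = h²/(8m_eL²) = 7.074×10^-21 J, so ΔE = (6² − 1²)E_1 = 2.476×10^-19 J.
λ = hc/ΔE = (6.63×10^-34·3.00×10^8)/2.476×10^-19 = 8.03×10^-7 m = 803 nm.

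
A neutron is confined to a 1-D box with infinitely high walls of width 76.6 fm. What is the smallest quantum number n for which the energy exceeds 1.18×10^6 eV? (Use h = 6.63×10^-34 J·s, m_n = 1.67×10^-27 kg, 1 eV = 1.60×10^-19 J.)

E_1 = h²/(8m_nL²) = 5.607×10^-15 J = 3.504×10^4 eV.
Need n² > 1.18×10^6/3.504×10^4 = 33.68, i.e. n > 5.803.
The smallest integer satisfying this is n = 6.

n = 6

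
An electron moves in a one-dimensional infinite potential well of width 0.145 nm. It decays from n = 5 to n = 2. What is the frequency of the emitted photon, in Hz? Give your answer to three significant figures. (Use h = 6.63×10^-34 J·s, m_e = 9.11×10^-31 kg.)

f = 9.09×10^16 Hz

E_1 = h²/(8m_eL²) = 2.869×10^-18 J and ΔE = (5² − 2²)E_1 = 6.025×10^-17 J.
f = ΔE/h = 6.025×10^-17/6.63×10^-34 = 9.09×10^16 Hz.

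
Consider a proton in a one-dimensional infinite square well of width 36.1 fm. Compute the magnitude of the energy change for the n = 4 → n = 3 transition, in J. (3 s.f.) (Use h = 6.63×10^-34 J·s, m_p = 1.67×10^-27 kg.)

E_1 = h²/(8m_pL²) = 2.525×10^-14 J.
|ΔE| = |4² − 3²|·E_1 = 7·2.525×10^-14 J = 1.77×10^-13 J.

|ΔE| = 1.77×10^-13 J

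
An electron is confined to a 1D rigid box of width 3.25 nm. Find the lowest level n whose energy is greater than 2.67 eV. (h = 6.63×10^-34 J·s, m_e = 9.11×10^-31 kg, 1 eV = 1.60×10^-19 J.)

E_1 = h²/(8m_eL²) = 5.710×10^-21 J = 0.03569 eV.
Need n² > 2.67/0.03569 = 74.81, i.e. n > 8.649.
The smallest integer satisfying this is n = 9.

n = 9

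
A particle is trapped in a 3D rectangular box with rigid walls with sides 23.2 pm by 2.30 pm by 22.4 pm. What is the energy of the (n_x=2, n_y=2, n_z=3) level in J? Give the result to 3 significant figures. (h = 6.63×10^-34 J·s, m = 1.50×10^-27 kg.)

For a 3D rectangular well E = (h²/8m)·Σ n_i²/L_i² = (6.63×10^-34)²/(8·1.50×10^-27) · [2²/(23.2 pm)² + 2²/(2.30 pm)² + 3²/(22.4 pm)²].
Evaluating gives E = 2.86×10^-17 J.

E = 2.86×10^-17 J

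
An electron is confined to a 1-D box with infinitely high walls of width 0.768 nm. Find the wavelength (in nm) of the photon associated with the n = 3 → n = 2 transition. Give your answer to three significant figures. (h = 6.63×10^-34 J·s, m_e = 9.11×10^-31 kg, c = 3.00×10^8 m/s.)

E_1 = h²/(8m_eL²) = 1.023×10^-19 J, so ΔE = (3² − 2²)E_1 = 5.115×10^-19 J.
λ = hc/ΔE = (6.63×10^-34·3.00×10^8)/5.115×10^-19 = 3.89×10^-7 m = 389 nm.

λ = 389 nm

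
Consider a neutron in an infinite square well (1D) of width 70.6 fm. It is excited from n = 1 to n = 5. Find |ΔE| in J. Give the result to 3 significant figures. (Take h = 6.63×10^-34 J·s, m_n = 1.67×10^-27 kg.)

E_1 = h²/(8m_nL²) = 6.601×10^-15 J.
|ΔE| = |1² − 5²|·E_1 = 24·6.601×10^-15 J = 1.58×10^-13 J.

|ΔE| = 1.58×10^-13 J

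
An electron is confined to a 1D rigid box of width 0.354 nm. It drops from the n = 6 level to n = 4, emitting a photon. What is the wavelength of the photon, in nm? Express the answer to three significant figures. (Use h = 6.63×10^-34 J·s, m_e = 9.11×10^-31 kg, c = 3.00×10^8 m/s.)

λ = 20.7 nm

E_1 = h²/(8m_eL²) = 4.813×10^-19 J, so ΔE = (6² − 4²)E_1 = 9.626×10^-18 J.
λ = hc/ΔE = (6.63×10^-34·3.00×10^8)/9.626×10^-18 = 2.07×10^-8 m = 20.7 nm.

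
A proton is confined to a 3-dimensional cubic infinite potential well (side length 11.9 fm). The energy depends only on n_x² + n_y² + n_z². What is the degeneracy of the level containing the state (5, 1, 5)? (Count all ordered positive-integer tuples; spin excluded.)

degeneracy = 6

The level has n_x² + n_y² + n_z² = 51. The ordered positive-integer solutions are (1, 1, 7), (1, 5, 5), (1, 7, 1), (5, 1, 5), (5, 5, 1), (7, 1, 1).
That gives 6 states.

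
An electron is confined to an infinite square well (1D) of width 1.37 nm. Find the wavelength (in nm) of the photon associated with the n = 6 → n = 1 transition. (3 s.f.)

λ = 177 nm

E_1 = h²/(8m_eL²) = 3.210×10^-20 J, so ΔE = (6² − 1²)E_1 = 1.124×10^-18 J.
λ = hc/ΔE = (6.626×10^-34·2.998×10^8)/1.124×10^-18 = 1.77×10^-7 m = 177 nm.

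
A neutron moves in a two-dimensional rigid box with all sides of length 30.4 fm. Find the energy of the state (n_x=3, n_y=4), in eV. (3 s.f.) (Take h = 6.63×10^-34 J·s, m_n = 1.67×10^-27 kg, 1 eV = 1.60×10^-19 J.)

For a 2D rectangular well E = (h²/8m_n)·Σ n_i²/L_i² = (6.63×10^-34)²/(8·1.67×10^-27) · [3²/(30.4 fm)² + 4²/(30.4 fm)²].
Evaluating gives E = 8.900×10^-13 J = 5.56×10^6 eV.

E = 5.56×10^6 eV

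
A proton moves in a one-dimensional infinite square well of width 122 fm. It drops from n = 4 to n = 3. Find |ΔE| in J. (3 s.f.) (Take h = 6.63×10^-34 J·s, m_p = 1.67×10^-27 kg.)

E_1 = h²/(8m_pL²) = 2.211×10^-15 J.
|ΔE| = |4² − 3²|·E_1 = 7·2.211×10^-15 J = 1.55×10^-14 J.

|ΔE| = 1.55×10^-14 J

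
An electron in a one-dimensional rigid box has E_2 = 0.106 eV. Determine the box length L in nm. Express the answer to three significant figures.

L = 3.77 nm

From E_n = n²h²/(8m_eL²), L = n·h/√(8m_eE_n).
E_2 = 0.106 eV = 1.698×10^-20 J, so L = 2·6.626×10^-34/√(8·9.109×10^-31·1.698×10^-20) = 3.77×10^-9 m = 3.77 nm.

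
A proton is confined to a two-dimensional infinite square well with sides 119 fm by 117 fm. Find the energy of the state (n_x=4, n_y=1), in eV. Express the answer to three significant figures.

For a 2D rectangular well E = (h²/8m_p)·Σ n_i²/L_i² = (6.626×10^-34)²/(8·1.673×10^-27) · [4²/(119 fm)² + 1²/(117 fm)²].
Evaluating gives E = 3.946×10^-14 J = 2.46×10^5 eV.

E = 2.46×10^5 eV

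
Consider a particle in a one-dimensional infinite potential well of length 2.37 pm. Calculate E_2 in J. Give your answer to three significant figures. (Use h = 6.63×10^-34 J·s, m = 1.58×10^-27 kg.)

For an infinite well E_n = n²h²/(8mL²), so E_1 = h²/(8mL²) = (6.63×10^-34)²/(8·1.58×10^-27·(2.37×10^-12 m)²) = 6.191×10^-18 J.
Then E_2 = 2²·E_1 = 4·6.191×10^-18 J = 2.48×10^-17 J.

E_2 = 2.48×10^-17 J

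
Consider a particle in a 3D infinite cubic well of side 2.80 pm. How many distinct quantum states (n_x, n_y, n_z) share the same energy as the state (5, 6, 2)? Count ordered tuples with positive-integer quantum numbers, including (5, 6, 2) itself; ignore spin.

degeneracy = 6

The level has n_x² + n_y² + n_z² = 65. The ordered positive-integer solutions are (2, 5, 6), (2, 6, 5), (5, 2, 6), (5, 6, 2), (6, 2, 5), (6, 5, 2).
That gives 6 states.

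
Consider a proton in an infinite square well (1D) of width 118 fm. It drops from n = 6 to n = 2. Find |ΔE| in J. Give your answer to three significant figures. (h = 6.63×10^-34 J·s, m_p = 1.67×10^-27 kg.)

E_1 = h²/(8m_pL²) = 2.363×10^-15 J.
|ΔE| = |6² − 2²|·E_1 = 32·2.363×10^-15 J = 7.56×10^-14 J.

|ΔE| = 7.56×10^-14 J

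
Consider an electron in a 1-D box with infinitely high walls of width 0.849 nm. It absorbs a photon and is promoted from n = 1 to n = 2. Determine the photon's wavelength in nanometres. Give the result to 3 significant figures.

E_1 = h²/(8m_eL²) = 8.358×10^-20 J, so ΔE = (2² − 1²)E_1 = 2.507×10^-19 J.
λ = hc/ΔE = (6.626×10^-34·2.998×10^8)/2.507×10^-19 = 7.92×10^-7 m = 792 nm.

λ = 792 nm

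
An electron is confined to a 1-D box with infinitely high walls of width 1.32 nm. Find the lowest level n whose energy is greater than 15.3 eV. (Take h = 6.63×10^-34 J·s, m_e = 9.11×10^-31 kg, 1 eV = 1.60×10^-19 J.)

n = 9

E_1 = h²/(8m_eL²) = 3.462×10^-20 J = 0.2164 eV.
Need n² > 15.3/0.2164 = 70.70, i.e. n > 8.408.
The smallest integer satisfying this is n = 9.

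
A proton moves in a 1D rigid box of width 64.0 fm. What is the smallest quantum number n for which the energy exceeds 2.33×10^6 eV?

n = 7

E_1 = h²/(8m_pL²) = 8.009×10^-15 J = 4.999×10^4 eV.
Need n² > 2.33×10^6/4.999×10^4 = 46.61, i.e. n > 6.827.
The smallest integer satisfying this is n = 7.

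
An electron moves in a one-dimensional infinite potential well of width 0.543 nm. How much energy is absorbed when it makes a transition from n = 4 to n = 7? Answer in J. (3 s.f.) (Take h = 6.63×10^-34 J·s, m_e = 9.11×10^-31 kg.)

E_1 = h²/(8m_eL²) = 2.046×10^-19 J.
|ΔE| = |4² − 7²|·E_1 = 33·2.046×10^-19 J = 6.75×10^-18 J.

|ΔE| = 6.75×10^-18 J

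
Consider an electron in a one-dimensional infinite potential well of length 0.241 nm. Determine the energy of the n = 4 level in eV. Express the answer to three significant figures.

For an infinite well E_n = n²h²/(8m_eL²), so E_1 = h²/(8m_eL²) = (6.626×10^-34)²/(8·9.109×10^-31·(2.41×10^-10 m)²) = 1.037×10^-18 J.
Then E_4 = 4²·E_1 = 16·1.037×10^-18 J = 1.659×10^-17 J.
Converting, E_4 = 1.659×10^-17 J / (1.602×10^-19 J/eV) = 104 eV.

E_4 = 104 eV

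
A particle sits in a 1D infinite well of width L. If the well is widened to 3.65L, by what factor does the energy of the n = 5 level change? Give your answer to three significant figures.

0.0751

E_n ∝ 1/L², so the energy scales by 1/3.65² = 0.0751.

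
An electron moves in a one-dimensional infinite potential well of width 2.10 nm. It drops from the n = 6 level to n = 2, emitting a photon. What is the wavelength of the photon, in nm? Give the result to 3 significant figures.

λ = 454 nm

E_1 = h²/(8m_eL²) = 1.366×10^-20 J, so ΔE = (6² − 2²)E_1 = 4.371×10^-19 J.
λ = hc/ΔE = (6.626×10^-34·2.998×10^8)/4.371×10^-19 = 4.54×10^-7 m = 454 nm.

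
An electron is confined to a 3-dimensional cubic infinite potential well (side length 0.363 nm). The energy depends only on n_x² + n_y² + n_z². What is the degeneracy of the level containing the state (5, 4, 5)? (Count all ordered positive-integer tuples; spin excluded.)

degeneracy = 12

The level has n_x² + n_y² + n_z² = 66. The ordered positive-integer solutions are (1, 1, 8), (1, 4, 7), (1, 7, 4), (1, 8, 1), (4, 1, 7), (4, 5, 5), (4, 7, 1), (5, 4, 5), (5, 5, 4), (7, 1, 4), (7, 4, 1), (8, 1, 1).
That gives 12 states.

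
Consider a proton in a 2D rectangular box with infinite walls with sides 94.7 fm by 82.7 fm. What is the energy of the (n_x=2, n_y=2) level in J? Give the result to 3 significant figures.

For a 2D rectangular well E = (h²/8m_p)·Σ n_i²/L_i² = (6.626×10^-34)²/(8·1.673×10^-27) · [2²/(94.7 fm)² + 2²/(82.7 fm)²].
Evaluating gives E = 3.38×10^-14 J.

E = 3.38×10^-14 J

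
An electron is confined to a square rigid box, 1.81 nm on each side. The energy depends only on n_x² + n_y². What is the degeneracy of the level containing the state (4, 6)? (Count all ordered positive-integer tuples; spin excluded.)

The level has n_x² + n_y² = 52. The ordered positive-integer solutions are (4, 6), (6, 4).
That gives 2 states.

degeneracy = 2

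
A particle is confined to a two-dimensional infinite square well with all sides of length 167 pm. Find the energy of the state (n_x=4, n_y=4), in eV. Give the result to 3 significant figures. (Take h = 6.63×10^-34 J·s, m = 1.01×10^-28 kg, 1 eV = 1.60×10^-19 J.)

E = 3.90 eV

For a 2D rectangular well E = (h²/8m)·Σ n_i²/L_i² = (6.63×10^-34)²/(8·1.01×10^-28) · [4²/(167 pm)² + 4²/(167 pm)²].
Evaluating gives E = 6.242×10^-19 J = 3.90 eV.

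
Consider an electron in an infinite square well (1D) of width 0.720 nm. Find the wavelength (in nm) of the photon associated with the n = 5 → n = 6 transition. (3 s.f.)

E_1 = h²/(8m_eL²) = 1.162×10^-19 J, so ΔE = (6² − 5²)E_1 = 1.278×10^-18 J.
λ = hc/ΔE = (6.626×10^-34·2.998×10^8)/1.278×10^-18 = 1.55×10^-7 m = 155 nm.

λ = 155 nm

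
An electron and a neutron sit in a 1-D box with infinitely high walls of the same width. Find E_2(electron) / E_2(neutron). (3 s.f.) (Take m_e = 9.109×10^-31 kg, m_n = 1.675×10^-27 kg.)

1.84×10^3

E_n ∝ 1/m at fixed n and L, so the ratio is m_n/m_e = 1.675×10^-27/9.109×10^-31 = 1.84×10^3.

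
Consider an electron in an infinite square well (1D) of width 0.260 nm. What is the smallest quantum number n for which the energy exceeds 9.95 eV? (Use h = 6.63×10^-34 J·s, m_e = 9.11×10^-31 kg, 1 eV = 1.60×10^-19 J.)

n = 2

E_1 = h²/(8m_eL²) = 8.922×10^-19 J = 5.576 eV.
Need n² > 9.95/5.576 = 1.784, i.e. n > 1.336.
The smallest integer satisfying this is n = 2.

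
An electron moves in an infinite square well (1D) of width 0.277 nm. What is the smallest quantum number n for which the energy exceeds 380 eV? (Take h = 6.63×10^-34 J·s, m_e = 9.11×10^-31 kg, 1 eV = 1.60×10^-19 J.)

n = 9

E_1 = h²/(8m_eL²) = 7.861×10^-19 J = 4.913 eV.
Need n² > 380/4.913 = 77.35, i.e. n > 8.795.
The smallest integer satisfying this is n = 9.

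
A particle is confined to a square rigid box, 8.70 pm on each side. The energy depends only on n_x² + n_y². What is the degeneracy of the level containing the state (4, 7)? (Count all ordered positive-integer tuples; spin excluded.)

degeneracy = 4

The level has n_x² + n_y² = 65. The ordered positive-integer solutions are (1, 8), (4, 7), (7, 4), (8, 1).
That gives 4 states.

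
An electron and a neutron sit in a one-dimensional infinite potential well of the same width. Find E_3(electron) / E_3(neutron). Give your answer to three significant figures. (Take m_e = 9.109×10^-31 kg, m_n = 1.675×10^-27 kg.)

1.84×10^3

E_n ∝ 1/m at fixed n and L, so the ratio is m_n/m_e = 1.675×10^-27/9.109×10^-31 = 1.84×10^3.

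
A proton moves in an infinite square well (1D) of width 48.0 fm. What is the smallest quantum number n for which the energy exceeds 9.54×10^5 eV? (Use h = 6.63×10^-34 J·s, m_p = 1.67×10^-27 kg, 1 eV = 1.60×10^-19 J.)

n = 4

E_1 = h²/(8m_pL²) = 1.428×10^-14 J = 8.925×10^4 eV.
Need n² > 9.54×10^5/8.925×10^4 = 10.69, i.e. n > 3.270.
The smallest integer satisfying this is n = 4.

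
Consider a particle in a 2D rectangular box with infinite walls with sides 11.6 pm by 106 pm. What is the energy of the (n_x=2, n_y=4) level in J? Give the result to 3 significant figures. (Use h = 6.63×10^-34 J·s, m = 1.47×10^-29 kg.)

For a 2D rectangular well E = (h²/8m)·Σ n_i²/L_i² = (6.63×10^-34)²/(8·1.47×10^-29) · [2²/(11.6 pm)² + 4²/(106 pm)²].
Evaluating gives E = 1.16×10^-16 J.

E = 1.16×10^-16 J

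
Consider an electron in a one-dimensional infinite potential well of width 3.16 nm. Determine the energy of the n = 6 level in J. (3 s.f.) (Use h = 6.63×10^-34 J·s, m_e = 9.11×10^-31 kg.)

For an infinite well E_n = n²h²/(8m_eL²), so E_1 = h²/(8m_eL²) = (6.63×10^-34)²/(8·9.11×10^-31·(3.16×10^-9 m)²) = 6.040×10^-21 J.
Then E_6 = 6²·E_1 = 36·6.040×10^-21 J = 2.17×10^-19 J.

E_6 = 2.17×10^-19 J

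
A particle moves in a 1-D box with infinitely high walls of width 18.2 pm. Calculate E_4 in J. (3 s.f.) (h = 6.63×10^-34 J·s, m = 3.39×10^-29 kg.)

E_4 = 7.83×10^-17 J

For an infinite well E_n = n²h²/(8mL²), so E_1 = h²/(8mL²) = (6.63×10^-34)²/(8·3.39×10^-29·(1.82×10^-11 m)²) = 4.893×10^-18 J.
Then E_4 = 4²·E_1 = 16·4.893×10^-18 J = 7.83×10^-17 J.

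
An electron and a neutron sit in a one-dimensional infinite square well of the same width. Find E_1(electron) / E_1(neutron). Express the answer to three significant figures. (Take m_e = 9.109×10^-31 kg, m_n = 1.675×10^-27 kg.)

1.84×10^3

E_n ∝ 1/m at fixed n and L, so the ratio is m_n/m_e = 1.675×10^-27/9.109×10^-31 = 1.84×10^3.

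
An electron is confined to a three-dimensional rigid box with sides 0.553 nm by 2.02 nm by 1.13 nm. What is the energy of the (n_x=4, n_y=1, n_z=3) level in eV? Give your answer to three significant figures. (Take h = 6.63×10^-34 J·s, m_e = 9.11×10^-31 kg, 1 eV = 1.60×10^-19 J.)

For a 3D rectangular well E = (h²/8m_e)·Σ n_i²/L_i² = (6.63×10^-34)²/(8·9.11×10^-31) · [4²/(0.553 nm)² + 1²/(2.02 nm)² + 3²/(1.13 nm)²].
Evaluating gives E = 3.596×10^-18 J = 22.5 eV.

E = 22.5 eV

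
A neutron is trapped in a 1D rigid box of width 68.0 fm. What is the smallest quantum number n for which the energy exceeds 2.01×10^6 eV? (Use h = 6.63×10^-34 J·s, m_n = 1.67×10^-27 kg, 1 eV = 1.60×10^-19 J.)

n = 7

E_1 = h²/(8m_nL²) = 7.115×10^-15 J = 4.447×10^4 eV.
Need n² > 2.01×10^6/4.447×10^4 = 45.20, i.e. n > 6.723.
The smallest integer satisfying this is n = 7.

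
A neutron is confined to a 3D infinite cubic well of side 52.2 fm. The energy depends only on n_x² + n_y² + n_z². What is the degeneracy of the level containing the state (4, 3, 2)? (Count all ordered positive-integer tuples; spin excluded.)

The level has n_x² + n_y² + n_z² = 29. The ordered positive-integer solutions are (2, 3, 4), (2, 4, 3), (3, 2, 4), (3, 4, 2), (4, 2, 3), (4, 3, 2).
That gives 6 states.

degeneracy = 6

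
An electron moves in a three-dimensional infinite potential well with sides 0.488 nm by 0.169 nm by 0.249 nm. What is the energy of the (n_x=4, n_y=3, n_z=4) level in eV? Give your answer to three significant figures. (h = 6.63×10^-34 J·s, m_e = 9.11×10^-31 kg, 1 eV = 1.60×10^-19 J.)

For a 3D rectangular well E = (h²/8m_e)·Σ n_i²/L_i² = (6.63×10^-34)²/(8·9.11×10^-31) · [4²/(0.488 nm)² + 3²/(0.169 nm)² + 4²/(0.249 nm)²].
Evaluating gives E = 3.862×10^-17 J = 241 eV.

E = 241 eV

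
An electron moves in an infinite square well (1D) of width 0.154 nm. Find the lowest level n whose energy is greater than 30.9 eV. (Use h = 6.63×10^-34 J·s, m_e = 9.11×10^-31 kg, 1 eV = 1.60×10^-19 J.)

E_1 = h²/(8m_eL²) = 2.543×10^-18 J = 15.89 eV.
Need n² > 30.9/15.89 = 1.945, i.e. n > 1.395.
The smallest integer satisfying this is n = 2.

n = 2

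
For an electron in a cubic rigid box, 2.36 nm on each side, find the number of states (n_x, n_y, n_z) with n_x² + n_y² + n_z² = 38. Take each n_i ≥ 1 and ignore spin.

The level has n_x² + n_y² + n_z² = 38. The ordered positive-integer solutions are (1, 1, 6), (1, 6, 1), (2, 3, 5), (2, 5, 3), (3, 2, 5), (3, 5, 2), (5, 2, 3), (5, 3, 2), (6, 1, 1).
That gives 9 states.

degeneracy = 9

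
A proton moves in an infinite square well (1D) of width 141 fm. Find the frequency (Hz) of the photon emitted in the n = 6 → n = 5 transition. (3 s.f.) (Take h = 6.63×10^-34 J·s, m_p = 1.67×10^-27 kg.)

f = 2.75×10^19 Hz

E_1 = h²/(8m_pL²) = 1.655×10^-15 J and ΔE = (6² − 5²)E_1 = 1.820×10^-14 J.
f = ΔE/h = 1.820×10^-14/6.63×10^-34 = 2.75×10^19 Hz.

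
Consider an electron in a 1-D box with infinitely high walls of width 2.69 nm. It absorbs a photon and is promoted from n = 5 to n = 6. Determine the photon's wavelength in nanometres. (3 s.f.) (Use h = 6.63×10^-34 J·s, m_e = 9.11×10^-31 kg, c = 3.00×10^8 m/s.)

E_1 = h²/(8m_eL²) = 8.335×10^-21 J, so ΔE = (6² − 5²)E_1 = 9.169×10^-20 J.
λ = hc/ΔE = (6.63×10^-34·3.00×10^8)/9.169×10^-20 = 2.17×10^-6 m = 2.17×10^3 nm.

λ = 2.17×10^3 nm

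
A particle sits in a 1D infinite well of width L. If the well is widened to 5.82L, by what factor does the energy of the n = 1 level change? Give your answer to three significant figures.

0.0295

E_n ∝ 1/L², so the energy scales by 1/5.82² = 0.0295.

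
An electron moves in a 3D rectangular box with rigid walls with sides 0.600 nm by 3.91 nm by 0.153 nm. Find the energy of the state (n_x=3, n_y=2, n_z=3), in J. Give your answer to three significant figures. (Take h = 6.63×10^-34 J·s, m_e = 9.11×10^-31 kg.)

E = 2.47×10^-17 J

For a 3D rectangular well E = (h²/8m_e)·Σ n_i²/L_i² = (6.63×10^-34)²/(8·9.11×10^-31) · [3²/(0.600 nm)² + 2²/(3.91 nm)² + 3²/(0.153 nm)²].
Evaluating gives E = 2.47×10^-17 J.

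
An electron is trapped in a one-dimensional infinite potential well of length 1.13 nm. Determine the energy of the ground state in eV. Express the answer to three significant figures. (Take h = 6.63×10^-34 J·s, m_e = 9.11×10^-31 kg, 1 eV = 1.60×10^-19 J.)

For an infinite well E_n = n²h²/(8m_eL²), so E_1 = h²/(8m_eL²) = (6.63×10^-34)²/(8·9.11×10^-31·(1.13×10^-9 m)²) = 4.723×10^-20 J.
Converting, E_1 = 4.723×10^-20 J / (1.60×10^-19 J/eV) = 0.295 eV.

E_1 = 0.295 eV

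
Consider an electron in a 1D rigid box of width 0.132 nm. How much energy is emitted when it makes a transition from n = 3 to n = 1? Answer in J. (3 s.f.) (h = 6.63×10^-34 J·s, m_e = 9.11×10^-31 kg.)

|ΔE| = 2.77×10^-17 J

E_1 = h²/(8m_eL²) = 3.462×10^-18 J.
|ΔE| = |3² − 1²|·E_1 = 8·3.462×10^-18 J = 2.77×10^-17 J.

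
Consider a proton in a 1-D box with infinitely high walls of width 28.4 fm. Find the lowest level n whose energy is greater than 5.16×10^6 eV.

E_1 = h²/(8m_pL²) = 4.067×10^-14 J = 2.539×10^5 eV.
Need n² > 5.16×10^6/2.539×10^5 = 20.32, i.e. n > 4.508.
The smallest integer satisfying this is n = 5.

n = 5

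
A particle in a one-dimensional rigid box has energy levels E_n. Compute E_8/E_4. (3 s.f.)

E_n ∝ n², so E_8/E_4 = 8²/4² = 64/16 = 4.00.

4.00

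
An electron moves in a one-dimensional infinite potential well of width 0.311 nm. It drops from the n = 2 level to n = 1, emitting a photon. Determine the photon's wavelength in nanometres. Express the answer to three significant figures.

λ = 106 nm

E_1 = h²/(8m_eL²) = 6.229×10^-19 J, so ΔE = (2² − 1²)E_1 = 1.869×10^-18 J.
λ = hc/ΔE = (6.626×10^-34·2.998×10^8)/1.869×10^-18 = 1.06×10^-7 m = 106 nm.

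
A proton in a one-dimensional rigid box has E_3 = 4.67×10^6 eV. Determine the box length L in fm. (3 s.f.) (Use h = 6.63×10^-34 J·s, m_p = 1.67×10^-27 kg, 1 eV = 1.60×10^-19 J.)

From E_n = n²h²/(8m_pL²), L = n·h/√(8m_pE_n).
E_3 = 4.67×10^6 eV = 7.472×10^-13 J, so L = 3·6.63×10^-34/√(8·1.67×10^-27·7.472×10^-13) = 1.99×10^-14 m = 19.9 fm.

L = 19.9 fm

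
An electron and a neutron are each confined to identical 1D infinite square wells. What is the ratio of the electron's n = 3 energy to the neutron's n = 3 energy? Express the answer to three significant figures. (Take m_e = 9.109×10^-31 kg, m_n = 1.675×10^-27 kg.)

1.84×10^3

E_n ∝ 1/m at fixed n and L, so the ratio is m_n/m_e = 1.675×10^-27/9.109×10^-31 = 1.84×10^3.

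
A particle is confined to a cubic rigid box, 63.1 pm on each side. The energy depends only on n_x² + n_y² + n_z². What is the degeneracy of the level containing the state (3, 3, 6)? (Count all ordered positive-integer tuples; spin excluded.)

degeneracy = 12

The level has n_x² + n_y² + n_z² = 54. The ordered positive-integer solutions are (1, 2, 7), (1, 7, 2), (2, 1, 7), (2, 5, 5), (2, 7, 1), (3, 3, 6), (3, 6, 3), (5, 2, 5), (5, 5, 2), (6, 3, 3), (7, 1, 2), (7, 2, 1).
That gives 12 states.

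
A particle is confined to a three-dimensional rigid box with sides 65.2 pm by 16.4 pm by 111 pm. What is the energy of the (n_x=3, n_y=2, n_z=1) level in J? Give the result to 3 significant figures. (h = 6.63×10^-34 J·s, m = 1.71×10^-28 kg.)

E = 5.49×10^-18 J

For a 3D rectangular well E = (h²/8m)·Σ n_i²/L_i² = (6.63×10^-34)²/(8·1.71×10^-28) · [3²/(65.2 pm)² + 2²/(16.4 pm)² + 1²/(111 pm)²].
Evaluating gives E = 5.49×10^-18 J.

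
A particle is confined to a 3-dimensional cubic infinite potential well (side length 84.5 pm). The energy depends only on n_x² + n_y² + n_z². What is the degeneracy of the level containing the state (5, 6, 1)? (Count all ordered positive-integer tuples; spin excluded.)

The level has n_x² + n_y² + n_z² = 62. The ordered positive-integer solutions are (1, 5, 6), (1, 6, 5), (2, 3, 7), (2, 7, 3), (3, 2, 7), (3, 7, 2), (5, 1, 6), (5, 6, 1), (6, 1, 5), (6, 5, 1), (7, 2, 3), (7, 3, 2).
That gives 12 states.

degeneracy = 12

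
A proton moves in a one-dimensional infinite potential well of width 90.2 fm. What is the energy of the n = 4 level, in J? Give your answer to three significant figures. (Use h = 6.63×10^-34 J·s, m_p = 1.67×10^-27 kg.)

For an infinite well E_n = n²h²/(8m_pL²), so E_1 = h²/(8m_pL²) = (6.63×10^-34)²/(8·1.67×10^-27·(9.02×10^-14 m)²) = 4.044×10^-15 J.
Then E_4 = 4²·E_1 = 16·4.044×10^-15 J = 6.47×10^-14 J.

E_4 = 6.47×10^-14 J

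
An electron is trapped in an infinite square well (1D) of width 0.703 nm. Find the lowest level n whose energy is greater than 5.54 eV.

E_1 = h²/(8m_eL²) = 1.219×10^-19 J = 0.7609 eV.
Need n² > 5.54/0.7609 = 7.281, i.e. n > 2.698.
The smallest integer satisfying this is n = 3.

n = 3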